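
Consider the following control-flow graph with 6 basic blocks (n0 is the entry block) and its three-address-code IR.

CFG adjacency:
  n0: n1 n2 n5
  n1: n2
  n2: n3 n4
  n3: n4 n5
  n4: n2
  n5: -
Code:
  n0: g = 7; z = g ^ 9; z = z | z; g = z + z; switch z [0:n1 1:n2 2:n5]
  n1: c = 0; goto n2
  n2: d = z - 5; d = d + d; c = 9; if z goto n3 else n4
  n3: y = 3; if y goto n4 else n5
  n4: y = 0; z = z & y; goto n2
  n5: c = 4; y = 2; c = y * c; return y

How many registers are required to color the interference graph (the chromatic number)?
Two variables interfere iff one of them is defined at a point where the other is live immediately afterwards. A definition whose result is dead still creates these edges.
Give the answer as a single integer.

Answer: 3

Derivation:
def/use:
  n0 def {g,z} use ∅
  n1 def {c} use ∅
  n2 def {c,d} use {z}
  n3 def {y} use ∅
  n4 def {y,z} use {z}
  n5 def {c,y} use ∅

Backward fixpoint:
  n0 li=∅ lo={z}
  n1 li={z} lo={z}
  n2 li={z} lo={z}
  n3 li={z} lo={z}
  n4 li={z} lo={z}
  n5 li=∅ lo=∅

Conflict graph:
  c↔{y,z}
  d↔{z}
  g↔{z}
  y↔{c,z}
  z↔{c,d,g,y}

Chromatic number:
  clique {c,y,z} ⇒ need ≥ 3
  3-colouring: R0={z}  R1={c,d,g}  R2={y}
  χ = 3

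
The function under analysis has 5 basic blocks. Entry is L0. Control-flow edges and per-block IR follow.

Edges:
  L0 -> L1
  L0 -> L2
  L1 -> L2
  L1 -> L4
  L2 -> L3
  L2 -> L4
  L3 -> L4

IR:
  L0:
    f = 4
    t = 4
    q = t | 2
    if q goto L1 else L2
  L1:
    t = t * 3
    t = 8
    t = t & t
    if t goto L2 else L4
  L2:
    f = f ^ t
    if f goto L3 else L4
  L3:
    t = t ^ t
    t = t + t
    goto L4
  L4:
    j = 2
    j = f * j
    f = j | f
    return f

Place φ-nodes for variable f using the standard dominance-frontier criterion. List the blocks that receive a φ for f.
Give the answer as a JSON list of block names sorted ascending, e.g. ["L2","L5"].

idom tree: L1←L0 L2←L0 L3←L2 L4←L0
Dom at joins:
  L2: preds {L0,L1}: {L0} ∩ {L0,L1} = {L0}; idom=L0
  L4: preds {L1,L2,L3}: {L0,L1} ∩ {L0,L2} ∩ {L0,L2,L3} = {L0}; idom=L0

DF walk-up:
  L2←L0: walk · to L0
  L2←L1: walk L1 to L0
  L4←L1: walk L1 to L0
  L4←L2: walk L2 to L0
  L4←L3: walk L3→L2 to L0
  DF(L0)=∅
  DF(L1)={L2,L4}
  DF(L2)={L4}
  DF(L3)={L4}
  DF(L4)=∅

φ for f: defs {L0,L2,L4}
  DF⁺ = {L4}

Answer: ["L4"]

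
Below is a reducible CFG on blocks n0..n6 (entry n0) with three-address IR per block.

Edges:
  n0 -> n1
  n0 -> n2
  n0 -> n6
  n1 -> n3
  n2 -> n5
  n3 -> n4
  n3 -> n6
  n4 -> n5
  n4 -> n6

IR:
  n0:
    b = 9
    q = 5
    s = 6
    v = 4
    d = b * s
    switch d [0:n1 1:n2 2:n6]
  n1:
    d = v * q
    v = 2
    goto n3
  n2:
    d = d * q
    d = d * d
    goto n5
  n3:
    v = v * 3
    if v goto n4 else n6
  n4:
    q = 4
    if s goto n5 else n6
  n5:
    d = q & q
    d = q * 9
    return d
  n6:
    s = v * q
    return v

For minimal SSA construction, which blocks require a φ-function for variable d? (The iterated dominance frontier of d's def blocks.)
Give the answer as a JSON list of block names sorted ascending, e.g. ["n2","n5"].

Answer: ["n5", "n6"]

Working:
idom tree: n1←n0 n2←n0 n3←n1 n4←n3 n5←n0 n6←n0
Dom∩ at merges:
  n5: preds {n2,n4}: {n0,n2} ∩ {n0,n1,n3,n4} = {n0}; idom=n0
  n6: preds {n0,n3,n4}: {n0} ∩ {n0,n1,n3} ∩ {n0,n1,n3,n4} = {n0}; idom=n0

Frontier:
  join n5 pred n2: n2 stop@n0
  join n5 pred n4: n4→n3→n1 stop@n0
  join n6 pred n0: · stop@n0
  join n6 pred n3: n3→n1 stop@n0
  join n6 pred n4: n4→n3→n1 stop@n0
  n0: DF=∅
  n1: DF={n5,n6}
  n2: DF={n5}
  n3: DF={n5,n6}
  n4: DF={n5,n6}
  n5: DF=∅
  n6: DF=∅

φ for d: defs {n0,n1,n2,n5}
  DF⁺ = {n5,n6}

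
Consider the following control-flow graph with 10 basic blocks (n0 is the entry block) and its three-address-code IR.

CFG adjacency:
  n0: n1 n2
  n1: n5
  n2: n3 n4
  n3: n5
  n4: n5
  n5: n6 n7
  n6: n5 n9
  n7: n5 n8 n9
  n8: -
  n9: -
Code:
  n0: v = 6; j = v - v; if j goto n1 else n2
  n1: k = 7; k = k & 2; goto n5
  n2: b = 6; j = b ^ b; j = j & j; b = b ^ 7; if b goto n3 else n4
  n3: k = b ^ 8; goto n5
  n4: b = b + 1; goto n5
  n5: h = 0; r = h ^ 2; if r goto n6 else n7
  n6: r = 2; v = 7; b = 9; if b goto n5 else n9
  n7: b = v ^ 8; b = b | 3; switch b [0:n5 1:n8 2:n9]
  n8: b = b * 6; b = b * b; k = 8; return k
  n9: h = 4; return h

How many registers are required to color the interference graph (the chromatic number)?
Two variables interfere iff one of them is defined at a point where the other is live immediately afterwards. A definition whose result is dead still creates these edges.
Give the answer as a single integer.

Answer: 3

Derivation:
Block summaries:
  n0: def={j,v} ue=∅
  n1: def={k} ue=∅
  n2: def={b,j} ue=∅
  n3: def={k} ue={b}
  n4: def={b} ue={b}
  n5: def={h,r} ue=∅
  n6: def={b,r,v} ue=∅
  n7: def={b} ue={v}
  n8: def={b,k} ue={b}
  n9: def={h} ue=∅

Liveness:
  live n0: ∅→{v}
  live n1: {v}→{v}
  live n2: {v}→{b,v}
  live n3: {b,v}→{v}
  live n4: {b,v}→{v}
  live n5: {v}→{v}
  live n6: ∅→{v}
  live n7: {v}→{b,v}
  live n8: {b}→∅
  live n9: ∅→∅

Conflict graph:
  b: {j,v}
  h: {v}
  j: {b,v}
  k: {v}
  r: {v}
  v: {b,h,j,k,r}

Chromatic number:
  {b,j,v} pairwise interfere (3-clique) ⇒ χ ≥ 3
  3-colouring: r0={v}  r1={b,h,k,r}  r2={j}
  χ = 3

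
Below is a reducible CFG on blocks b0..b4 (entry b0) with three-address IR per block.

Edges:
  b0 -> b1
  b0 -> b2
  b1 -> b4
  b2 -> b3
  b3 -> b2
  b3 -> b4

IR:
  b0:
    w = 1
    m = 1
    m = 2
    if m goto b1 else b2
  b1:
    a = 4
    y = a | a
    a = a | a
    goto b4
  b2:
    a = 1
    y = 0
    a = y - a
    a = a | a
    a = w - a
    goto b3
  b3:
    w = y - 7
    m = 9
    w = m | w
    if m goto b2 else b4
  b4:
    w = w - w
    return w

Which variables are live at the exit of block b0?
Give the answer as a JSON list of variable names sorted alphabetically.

Answer: ["w"]

Working:
def/use:
  b0 def {m,w} use ∅
  b1 def {a,y} use ∅
  b2 def {a,y} use {w}
  b3 def {m,w} use {y}
  b4 def {w} use {w}

Liveness:
  b0: in=∅ out={w}
  b1: in={w} out={w}
  b2: in={w} out={y}
  b3: in={y} out={w}
  b4: in={w} out=∅

live-out(b0) = ["w"]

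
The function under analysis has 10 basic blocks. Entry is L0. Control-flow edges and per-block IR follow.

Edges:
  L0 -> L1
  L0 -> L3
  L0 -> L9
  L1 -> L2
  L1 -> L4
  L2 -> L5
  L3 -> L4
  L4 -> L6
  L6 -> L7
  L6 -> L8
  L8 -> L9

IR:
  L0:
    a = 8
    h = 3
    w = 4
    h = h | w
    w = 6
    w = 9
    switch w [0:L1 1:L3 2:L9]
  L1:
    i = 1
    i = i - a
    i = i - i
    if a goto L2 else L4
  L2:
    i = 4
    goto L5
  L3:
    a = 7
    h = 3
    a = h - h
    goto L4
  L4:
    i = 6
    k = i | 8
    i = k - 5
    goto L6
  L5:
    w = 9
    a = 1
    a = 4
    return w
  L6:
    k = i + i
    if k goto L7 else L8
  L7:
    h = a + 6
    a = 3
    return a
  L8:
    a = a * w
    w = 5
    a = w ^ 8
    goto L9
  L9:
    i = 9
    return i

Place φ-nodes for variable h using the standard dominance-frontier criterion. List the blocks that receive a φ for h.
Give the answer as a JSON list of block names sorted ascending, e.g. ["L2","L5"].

idom tree: L1←L0 L2←L1 L3←L0 L4←L0 L5←L2 L6←L4 L7←L6 L8←L6 L9←L0
Dom at joins:
  L4: preds {L1,L3}: {L0,L1} ∩ {L0,L3} = {L0}; idom=L0
  L9: preds {L0,L8}: {L0} ∩ {L0,L4,L6,L8} = {L0}; idom=L0

Frontier:
  L4←L1: walk L1 to L0
  L4←L3: walk L3 to L0
  L9←L0: walk · to L0
  L9←L8: walk L8→L6→L4 to L0
  L0 → ∅
  L1 → {L4}
  L2 → ∅
  L3 → {L4}
  L4 → {L9}
  L5 → ∅
  L6 → {L9}
  L7 → ∅
  L8 → {L9}
  L9 → ∅

φ for h: defs {L0,L3,L7}
  DF⁺ = {L4,L9}

Answer: ["L4", "L9"]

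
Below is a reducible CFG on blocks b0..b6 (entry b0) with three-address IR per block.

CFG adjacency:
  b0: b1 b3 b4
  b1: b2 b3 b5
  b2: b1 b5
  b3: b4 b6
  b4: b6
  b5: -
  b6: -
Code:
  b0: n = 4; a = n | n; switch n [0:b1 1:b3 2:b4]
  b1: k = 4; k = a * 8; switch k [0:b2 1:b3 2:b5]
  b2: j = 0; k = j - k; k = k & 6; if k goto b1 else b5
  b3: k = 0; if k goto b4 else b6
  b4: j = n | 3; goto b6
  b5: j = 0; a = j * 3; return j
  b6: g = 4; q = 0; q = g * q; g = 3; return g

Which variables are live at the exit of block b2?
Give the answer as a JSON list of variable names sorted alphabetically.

Per-block:
  b0 def {a,n} use ∅
  b1 def {k} use {a}
  b2 def {j,k} use {k}
  b3 def {k} use ∅
  b4 def {j} use {n}
  b5 def {a,j} use ∅
  b6 def {g,q} use ∅

Liveness:
  b0 li=∅ lo={a,n}
  b1 li={a,n} lo={a,k,n}
  b2 li={a,k,n} lo={a,n}
  b3 li={n} lo={n}
  b4 li={n} lo=∅
  b5 li=∅ lo=∅
  b6 li=∅ lo=∅

live-out(b2) = ["a", "n"]

Answer: ["a", "n"]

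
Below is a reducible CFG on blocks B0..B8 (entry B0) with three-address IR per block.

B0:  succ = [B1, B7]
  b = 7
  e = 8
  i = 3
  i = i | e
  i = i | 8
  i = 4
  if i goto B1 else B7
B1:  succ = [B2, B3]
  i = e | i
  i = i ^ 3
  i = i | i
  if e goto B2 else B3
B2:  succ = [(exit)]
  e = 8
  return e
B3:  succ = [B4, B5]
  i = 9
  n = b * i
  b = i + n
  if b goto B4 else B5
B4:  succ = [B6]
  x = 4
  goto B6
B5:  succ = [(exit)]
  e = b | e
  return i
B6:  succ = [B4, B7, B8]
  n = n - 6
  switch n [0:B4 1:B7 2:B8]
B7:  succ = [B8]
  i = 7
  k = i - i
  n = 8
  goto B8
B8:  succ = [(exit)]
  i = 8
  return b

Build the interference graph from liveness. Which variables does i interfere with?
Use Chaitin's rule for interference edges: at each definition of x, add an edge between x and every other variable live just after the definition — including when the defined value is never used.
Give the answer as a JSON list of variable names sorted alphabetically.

Answer: ["b", "e", "n"]

Working:
def/use:
  B0: {b,e,i} / ∅
  B1: {i} / {e,i}
  B2: {e} / ∅
  B3: {b,i,n} / {b}
  B4: {x} / ∅
  B5: {e} / {b,e,i}
  B6: {n} / {n}
  B7: {i,k,n} / ∅
  B8: {i} / {b}

Liveness:
  live B0: ∅→{b,e,i}
  live B1: {b,e,i}→{b,e}
  live B2: ∅→∅
  live B3: {b,e}→{b,e,i,n}
  live B4: {b,n}→{b,n}
  live B5: {b,e,i}→∅
  live B6: {b,n}→{b,n}
  live B7: {b}→{b}
  live B8: {b}→∅

Conflict graph:
  b↔{e,i,k,n,x}
  e↔{b,i,n}
  i↔{b,e,n}
  k↔{b}
  n↔{b,e,i,x}
  x↔{b,n}

N(i) = ["b", "e", "n"]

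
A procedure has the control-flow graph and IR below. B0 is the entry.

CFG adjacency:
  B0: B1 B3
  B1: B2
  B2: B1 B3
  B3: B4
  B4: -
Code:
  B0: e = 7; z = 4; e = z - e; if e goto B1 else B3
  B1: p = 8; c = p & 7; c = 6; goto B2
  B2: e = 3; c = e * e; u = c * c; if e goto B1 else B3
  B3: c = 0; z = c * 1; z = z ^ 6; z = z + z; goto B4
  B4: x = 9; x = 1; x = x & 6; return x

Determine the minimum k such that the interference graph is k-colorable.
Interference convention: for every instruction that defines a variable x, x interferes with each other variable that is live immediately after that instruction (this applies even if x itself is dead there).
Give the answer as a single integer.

Answer: 2

Working:
Per-block:
  B0: def={e,z} ue=∅
  B1: def={c,p} ue=∅
  B2: def={c,e,u} ue=∅
  B3: def={c,z} ue=∅
  B4: def={x} ue=∅

Liveness:
  live B0: ∅→∅
  live B1: ∅→∅
  live B2: ∅→∅
  live B3: ∅→∅
  live B4: ∅→∅

Conflict graph:
  c — {e}
  e — {c,u,z}
  p — ∅
  u — {e}
  x — ∅
  z — {e}

Registers:
  clique {c,e} ⇒ need ≥ 2
  assign c→r1 e→r0 p→r0 u→r1 x→r0 z→r1 — no edge inside a register ⇒ χ ≤ 2
  χ = 2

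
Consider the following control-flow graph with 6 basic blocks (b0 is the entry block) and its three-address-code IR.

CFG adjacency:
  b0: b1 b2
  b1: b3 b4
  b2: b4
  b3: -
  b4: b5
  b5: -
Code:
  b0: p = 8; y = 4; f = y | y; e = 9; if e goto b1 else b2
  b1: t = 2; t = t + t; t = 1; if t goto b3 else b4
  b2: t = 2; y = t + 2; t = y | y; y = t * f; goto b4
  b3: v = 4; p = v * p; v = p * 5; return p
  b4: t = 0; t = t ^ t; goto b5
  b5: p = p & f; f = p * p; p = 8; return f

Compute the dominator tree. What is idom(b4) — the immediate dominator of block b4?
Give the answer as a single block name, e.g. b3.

idom tree: b1←b0 b2←b0 b3←b1 b4←b0 b5←b4
Dom∩ at merges:
  b4: preds {b1,b2}: {b0,b1} ∩ {b0,b2} = {b0}; idom=b0

idom(b4) = b0

Answer: b0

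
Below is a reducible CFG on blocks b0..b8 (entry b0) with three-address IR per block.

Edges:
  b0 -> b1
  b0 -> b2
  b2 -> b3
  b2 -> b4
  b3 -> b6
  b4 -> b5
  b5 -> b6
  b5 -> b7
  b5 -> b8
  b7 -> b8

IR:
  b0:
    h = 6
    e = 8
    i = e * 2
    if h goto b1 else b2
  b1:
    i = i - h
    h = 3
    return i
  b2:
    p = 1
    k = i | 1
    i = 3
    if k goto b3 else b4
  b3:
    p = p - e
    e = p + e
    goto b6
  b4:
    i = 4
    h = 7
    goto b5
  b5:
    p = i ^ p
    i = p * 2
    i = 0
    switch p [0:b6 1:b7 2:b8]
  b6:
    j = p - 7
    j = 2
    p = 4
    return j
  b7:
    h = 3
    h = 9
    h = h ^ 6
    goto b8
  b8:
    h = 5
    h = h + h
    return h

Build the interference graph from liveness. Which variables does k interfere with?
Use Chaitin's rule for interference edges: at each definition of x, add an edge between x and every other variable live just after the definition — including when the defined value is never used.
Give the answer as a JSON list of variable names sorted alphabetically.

def/use:
  b0: def={e,h,i} ue=∅
  b1: def={h,i} ue={h,i}
  b2: def={i,k,p} ue={i}
  b3: def={e,p} ue={e,p}
  b4: def={h,i} ue=∅
  b5: def={i,p} ue={i,p}
  b6: def={j,p} ue={p}
  b7: def={h} ue=∅
  b8: def={h} ue=∅

Liveness:
  b0: in=∅ out={e,h,i}
  b1: in={h,i} out=∅
  b2: in={e,i} out={e,p}
  b3: in={e,p} out={p}
  b4: in={p} out={i,p}
  b5: in={i,p} out={p}
  b6: in={p} out=∅
  b7: in=∅ out=∅
  b8: in=∅ out=∅

Interference:
  e↔{h,i,k,p}
  h↔{e,i,p}
  i↔{e,h,k,p}
  j↔{p}
  k↔{e,i,p}
  p↔{e,h,i,j,k}

N(k) = ["e", "i", "p"]

Answer: ["e", "i", "p"]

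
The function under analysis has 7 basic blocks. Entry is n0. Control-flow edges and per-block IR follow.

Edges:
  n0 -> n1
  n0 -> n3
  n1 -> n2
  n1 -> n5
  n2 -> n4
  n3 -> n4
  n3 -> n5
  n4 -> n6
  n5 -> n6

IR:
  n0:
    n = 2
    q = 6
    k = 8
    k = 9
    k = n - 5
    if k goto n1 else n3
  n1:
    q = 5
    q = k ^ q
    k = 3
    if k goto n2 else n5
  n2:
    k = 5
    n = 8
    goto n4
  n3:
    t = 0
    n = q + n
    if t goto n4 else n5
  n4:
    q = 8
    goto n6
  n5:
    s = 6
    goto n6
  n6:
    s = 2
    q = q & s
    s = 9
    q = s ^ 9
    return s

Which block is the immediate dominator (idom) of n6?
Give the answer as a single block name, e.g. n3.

Answer: n0

Working:
idom tree: n1←n0 n2←n1 n3←n0 n4←n0 n5←n0 n6←n0
Dom at joins:
  n4: preds {n2,n3}: {n0,n1,n2} ∩ {n0,n3} = {n0}; idom=n0
  n5: preds {n1,n3}: {n0,n1} ∩ {n0,n3} = {n0}; idom=n0
  n6: preds {n4,n5}: {n0,n4} ∩ {n0,n5} = {n0}; idom=n0

idom(n6) = n0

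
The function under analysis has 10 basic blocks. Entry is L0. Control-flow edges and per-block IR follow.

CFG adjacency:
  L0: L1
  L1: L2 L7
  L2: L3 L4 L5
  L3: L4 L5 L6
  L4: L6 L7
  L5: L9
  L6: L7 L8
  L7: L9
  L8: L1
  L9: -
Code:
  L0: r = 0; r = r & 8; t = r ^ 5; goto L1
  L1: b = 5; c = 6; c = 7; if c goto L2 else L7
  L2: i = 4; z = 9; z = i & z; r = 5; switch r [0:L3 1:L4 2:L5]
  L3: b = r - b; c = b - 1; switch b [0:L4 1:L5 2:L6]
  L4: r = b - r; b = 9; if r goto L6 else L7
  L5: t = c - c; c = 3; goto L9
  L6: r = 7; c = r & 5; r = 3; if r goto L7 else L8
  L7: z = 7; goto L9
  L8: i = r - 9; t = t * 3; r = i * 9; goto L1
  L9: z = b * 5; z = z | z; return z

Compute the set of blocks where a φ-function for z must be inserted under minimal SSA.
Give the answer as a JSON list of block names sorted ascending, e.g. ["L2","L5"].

idom tree: L1←L0 L2←L1 L3←L2 L4←L2 L5←L2 L6←L2 L7←L1 L8←L6 L9←L1
Join-block Dom:
  L1: preds {L0,L8}: {L0} ∩ {L0,L1,L2,L6,L8} = {L0}; idom=L0
  L4: preds {L2,L3}: {L0,L1,L2} ∩ {L0,L1,L2,L3} = {L0,L1,L2}; idom=L2
  L5: preds {L2,L3}: {L0,L1,L2} ∩ {L0,L1,L2,L3} = {L0,L1,L2}; idom=L2
  L6: preds {L3,L4}: {L0,L1,L2,L3} ∩ {L0,L1,L2,L4} = {L0,L1,L2}; idom=L2
  L7: preds {L1,L4,L6}: {L0,L1} ∩ {L0,L1,L2,L4} ∩ {L0,L1,L2,L6} = {L0,L1}; idom=L1
  L9: preds {L5,L7}: {L0,L1,L2,L5} ∩ {L0,L1,L7} = {L0,L1}; idom=L1

Frontier:
  L1←L0: walk · to L0
  L1←L8: walk L8→L6→L2→L1 to L0
  L4←L2: walk · to L2
  L4←L3: walk L3 to L2
  L5←L2: walk · to L2
  L5←L3: walk L3 to L2
  L6←L3: walk L3 to L2
  L6←L4: walk L4 to L2
  L7←L1: walk · to L1
  L7←L4: walk L4→L2 to L1
  L7←L6: walk L6→L2 to L1
  L9←L5: walk L5→L2 to L1
  L9←L7: walk L7 to L1
  DF(L0)=∅
  DF(L1)={L1}
  DF(L2)={L1,L7,L9}
  DF(L3)={L4,L5,L6}
  DF(L4)={L6,L7}
  DF(L5)={L9}
  DF(L6)={L1,L7}
  DF(L7)={L9}
  DF(L8)={L1}
  DF(L9)=∅

φ for z: defs {L2,L7,L9}
  DF⁺ = {L1,L7,L9}

Answer: ["L1", "L7", "L9"]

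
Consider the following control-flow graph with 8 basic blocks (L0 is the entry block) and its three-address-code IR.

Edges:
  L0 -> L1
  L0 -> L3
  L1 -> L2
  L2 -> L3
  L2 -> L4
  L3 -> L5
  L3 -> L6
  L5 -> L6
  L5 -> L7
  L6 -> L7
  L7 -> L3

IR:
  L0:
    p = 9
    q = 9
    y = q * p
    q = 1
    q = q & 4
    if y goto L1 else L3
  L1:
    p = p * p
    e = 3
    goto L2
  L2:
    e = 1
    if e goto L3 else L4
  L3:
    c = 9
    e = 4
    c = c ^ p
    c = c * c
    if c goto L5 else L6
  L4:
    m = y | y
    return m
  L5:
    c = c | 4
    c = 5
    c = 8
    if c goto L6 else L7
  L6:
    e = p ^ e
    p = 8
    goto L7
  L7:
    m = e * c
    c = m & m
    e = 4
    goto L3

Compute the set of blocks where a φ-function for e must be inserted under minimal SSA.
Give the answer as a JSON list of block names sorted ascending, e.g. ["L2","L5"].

idom tree: L1←L0 L2←L1 L3←L0 L4←L2 L5←L3 L6←L3 L7←L3
Dom∩ at merges:
  L3: preds {L0,L2,L7}: {L0} ∩ {L0,L1,L2} ∩ {L0,L3,L7} = {L0}; idom=L0
  L6: preds {L3,L5}: {L0,L3} ∩ {L0,L3,L5} = {L0,L3}; idom=L3
  L7: preds {L5,L6}: {L0,L3,L5} ∩ {L0,L3,L6} = {L0,L3}; idom=L3

DF derivation:
  L3←L0: walk · to L0
  L3←L2: walk L2→L1 to L0
  L3←L7: walk L7→L3 to L0
  L6←L3: walk · to L3
  L6←L5: walk L5 to L3
  L7←L5: walk L5 to L3
  L7←L6: walk L6 to L3
  DF(L0)=∅
  DF(L1)={L3}
  DF(L2)={L3}
  DF(L3)={L3}
  DF(L4)=∅
  DF(L5)={L6,L7}
  DF(L6)={L7}
  DF(L7)={L3}

φ for e: defs {L1,L2,L3,L6,L7}
  DF⁺ = {L3,L7}

Answer: ["L3", "L7"]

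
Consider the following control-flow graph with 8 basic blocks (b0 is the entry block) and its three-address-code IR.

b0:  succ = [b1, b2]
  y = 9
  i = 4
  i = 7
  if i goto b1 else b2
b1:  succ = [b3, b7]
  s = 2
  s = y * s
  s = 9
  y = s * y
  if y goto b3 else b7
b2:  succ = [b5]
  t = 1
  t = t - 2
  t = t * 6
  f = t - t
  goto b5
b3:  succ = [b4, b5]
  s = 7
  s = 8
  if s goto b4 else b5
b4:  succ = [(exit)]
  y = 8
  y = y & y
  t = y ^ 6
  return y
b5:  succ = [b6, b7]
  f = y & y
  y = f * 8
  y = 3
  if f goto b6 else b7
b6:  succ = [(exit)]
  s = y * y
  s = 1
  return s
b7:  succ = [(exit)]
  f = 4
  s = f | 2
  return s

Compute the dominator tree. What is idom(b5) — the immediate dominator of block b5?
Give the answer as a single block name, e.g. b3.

Answer: b0

Derivation:
idom tree: b1←b0 b2←b0 b3←b1 b4←b3 b5←b0 b6←b5 b7←b0
Dom at joins:
  b5: preds {b2,b3}: {b0,b2} ∩ {b0,b1,b3} = {b0}; idom=b0
  b7: preds {b1,b5}: {b0,b1} ∩ {b0,b5} = {b0}; idom=b0

idom(b5) = b0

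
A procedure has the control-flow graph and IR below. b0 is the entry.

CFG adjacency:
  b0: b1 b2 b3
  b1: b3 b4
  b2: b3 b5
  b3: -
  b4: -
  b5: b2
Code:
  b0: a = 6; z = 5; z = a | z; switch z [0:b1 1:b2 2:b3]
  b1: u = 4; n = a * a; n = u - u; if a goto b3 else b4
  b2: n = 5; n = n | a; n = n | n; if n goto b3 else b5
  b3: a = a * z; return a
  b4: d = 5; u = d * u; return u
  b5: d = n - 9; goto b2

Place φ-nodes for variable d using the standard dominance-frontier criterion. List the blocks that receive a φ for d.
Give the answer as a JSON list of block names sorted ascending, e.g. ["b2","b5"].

idom tree: b1←b0 b2←b0 b3←b0 b4←b1 b5←b2
Dom∩ at merges:
  b2: preds {b0,b5}: {b0} ∩ {b0,b2,b5} = {b0}; idom=b0
  b3: preds {b0,b1,b2}: {b0} ∩ {b0,b1} ∩ {b0,b2} = {b0}; idom=b0

DF walk-up:
  join b2 pred b0: · stop@b0
  join b2 pred b5: b5→b2 stop@b0
  join b3 pred b0: · stop@b0
  join b3 pred b1: b1 stop@b0
  join b3 pred b2: b2 stop@b0
  DF(b0)=∅
  DF(b1)={b3}
  DF(b2)={b2,b3}
  DF(b3)=∅
  DF(b4)=∅
  DF(b5)={b2}

φ for d: defs {b4,b5}
  DF⁺ = {b2,b3}

Answer: ["b2", "b3"]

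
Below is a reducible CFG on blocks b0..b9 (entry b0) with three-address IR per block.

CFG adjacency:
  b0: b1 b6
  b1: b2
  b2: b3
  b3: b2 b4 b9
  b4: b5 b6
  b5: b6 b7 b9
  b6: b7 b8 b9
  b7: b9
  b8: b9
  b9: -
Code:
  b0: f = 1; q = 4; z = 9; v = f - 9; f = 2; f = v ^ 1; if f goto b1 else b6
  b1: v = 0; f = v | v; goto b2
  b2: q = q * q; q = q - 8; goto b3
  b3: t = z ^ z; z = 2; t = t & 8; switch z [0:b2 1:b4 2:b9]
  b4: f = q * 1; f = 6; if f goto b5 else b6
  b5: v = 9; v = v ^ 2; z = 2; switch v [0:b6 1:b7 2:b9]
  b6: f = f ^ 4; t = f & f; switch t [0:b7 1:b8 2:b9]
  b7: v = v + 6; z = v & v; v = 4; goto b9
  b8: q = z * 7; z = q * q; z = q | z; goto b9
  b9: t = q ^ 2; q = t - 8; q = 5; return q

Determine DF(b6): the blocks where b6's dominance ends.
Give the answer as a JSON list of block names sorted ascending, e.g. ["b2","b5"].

idom tree: b1←b0 b2←b1 b3←b2 b4←b3 b5←b4 b6←b0 b7←b0 b8←b6 b9←b0
Dom∩ at merges:
  b2: preds {b1,b3}: {b0,b1} ∩ {b0,b1,b2,b3} = {b0,b1}; idom=b1
  b6: preds {b0,b4,b5}: {b0} ∩ {b0,b1,b2,b3,b4} ∩ {b0,b1,b2,b3,b4,b5} = {b0}; idom=b0
  b7: preds {b5,b6}: {b0,b1,b2,b3,b4,b5} ∩ {b0,b6} = {b0}; idom=b0
  b9: preds {b3,b5,b6,b7,b8}: {b0,b1,b2,b3} ∩ {b0,b1,b2,b3,b4,b5} ∩ {b0,b6} ∩ {b0,b7} ∩ {b0,b6,b8} = {b0}; idom=b0

DF walk-up:
  b2←b1: walk · to b1
  b2←b3: walk b3→b2 to b1
  b6←b0: walk · to b0
  b6←b4: walk b4→b3→b2→b1 to b0
  b6←b5: walk b5→b4→b3→b2→b1 to b0
  b7←b5: walk b5→b4→b3→b2→b1 to b0
  b7←b6: walk b6 to b0
  b9←b3: walk b3→b2→b1 to b0
  b9←b5: walk b5→b4→b3→b2→b1 to b0
  b9←b6: walk b6 to b0
  b9←b7: walk b7 to b0
  b9←b8: walk b8→b6 to b0
  b0 → ∅
  b1 → {b6,b7,b9}
  b2 → {b2,b6,b7,b9}
  b3 → {b2,b6,b7,b9}
  b4 → {b6,b7,b9}
  b5 → {b6,b7,b9}
  b6 → {b7,b9}
  b7 → {b9}
  b8 → {b9}
  b9 → ∅

DF(b6) = ["b7", "b9"]

Answer: ["b7", "b9"]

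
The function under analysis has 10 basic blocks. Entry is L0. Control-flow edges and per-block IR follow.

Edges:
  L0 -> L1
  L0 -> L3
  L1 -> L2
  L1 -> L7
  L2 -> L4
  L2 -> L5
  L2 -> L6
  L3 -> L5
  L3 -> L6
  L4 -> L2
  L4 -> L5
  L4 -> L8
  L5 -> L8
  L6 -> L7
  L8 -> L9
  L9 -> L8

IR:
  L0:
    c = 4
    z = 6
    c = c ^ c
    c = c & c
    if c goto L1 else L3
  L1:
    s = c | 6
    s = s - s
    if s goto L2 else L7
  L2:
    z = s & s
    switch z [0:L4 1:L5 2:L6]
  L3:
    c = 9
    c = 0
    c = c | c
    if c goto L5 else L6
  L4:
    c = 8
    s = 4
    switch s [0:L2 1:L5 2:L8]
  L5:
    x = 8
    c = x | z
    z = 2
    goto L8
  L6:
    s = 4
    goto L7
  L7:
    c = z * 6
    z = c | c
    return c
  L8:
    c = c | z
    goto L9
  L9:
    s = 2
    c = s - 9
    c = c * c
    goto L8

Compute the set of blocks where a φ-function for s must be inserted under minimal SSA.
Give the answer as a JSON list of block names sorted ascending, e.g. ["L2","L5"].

idom tree: L1←L0 L2←L1 L3←L0 L4←L2 L5←L0 L6←L0 L7←L0 L8←L0 L9←L8
Dom∩ at merges:
  L2: preds {L1,L4}: {L0,L1} ∩ {L0,L1,L2,L4} = {L0,L1}; idom=L1
  L5: preds {L2,L3,L4}: {L0,L1,L2} ∩ {L0,L3} ∩ {L0,L1,L2,L4} = {L0}; idom=L0
  L6: preds {L2,L3}: {L0,L1,L2} ∩ {L0,L3} = {L0}; idom=L0
  L7: preds {L1,L6}: {L0,L1} ∩ {L0,L6} = {L0}; idom=L0
  L8: preds {L4,L5,L9}: {L0,L1,L2,L4} ∩ {L0,L5} ∩ {L0,L8,L9} = {L0}; idom=L0

DF walk-up:
  join L2 pred L1: · stop@L1
  join L2 pred L4: L4→L2 stop@L1
  join L5 pred L2: L2→L1 stop@L0
  join L5 pred L3: L3 stop@L0
  join L5 pred L4: L4→L2→L1 stop@L0
  join L6 pred L2: L2→L1 stop@L0
  join L6 pred L3: L3 stop@L0
  join L7 pred L1: L1 stop@L0
  join L7 pred L6: L6 stop@L0
  join L8 pred L4: L4→L2→L1 stop@L0
  join L8 pred L5: L5 stop@L0
  join L8 pred L9: L9→L8 stop@L0
  DF(L0)=∅
  DF(L1)={L5,L6,L7,L8}
  DF(L2)={L2,L5,L6,L8}
  DF(L3)={L5,L6}
  DF(L4)={L2,L5,L8}
  DF(L5)={L8}
  DF(L6)={L7}
  DF(L7)=∅
  DF(L8)={L8}
  DF(L9)={L8}

φ for s: defs {L1,L4,L6,L9}
  DF⁺ = {L2,L5,L6,L7,L8}

Answer: ["L2", "L5", "L6", "L7", "L8"]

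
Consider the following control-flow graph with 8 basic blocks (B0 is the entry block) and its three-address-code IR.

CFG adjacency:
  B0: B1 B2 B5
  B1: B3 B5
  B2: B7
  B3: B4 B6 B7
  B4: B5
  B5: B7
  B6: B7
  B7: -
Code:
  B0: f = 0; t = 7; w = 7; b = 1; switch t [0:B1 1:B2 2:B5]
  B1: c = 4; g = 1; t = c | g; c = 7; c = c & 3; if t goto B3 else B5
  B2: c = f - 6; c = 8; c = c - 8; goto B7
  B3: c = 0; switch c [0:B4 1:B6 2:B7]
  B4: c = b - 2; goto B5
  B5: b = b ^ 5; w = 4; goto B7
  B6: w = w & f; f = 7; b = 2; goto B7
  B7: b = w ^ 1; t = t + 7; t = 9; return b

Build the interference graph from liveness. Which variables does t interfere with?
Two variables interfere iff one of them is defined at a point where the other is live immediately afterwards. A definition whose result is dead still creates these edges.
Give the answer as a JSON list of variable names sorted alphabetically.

def/use:
  B0: def={b,f,t,w} ue=∅
  B1: def={c,g,t} ue=∅
  B2: def={c} ue={f}
  B3: def={c} ue=∅
  B4: def={c} ue={b}
  B5: def={b,w} ue={b}
  B6: def={b,f,w} ue={f,w}
  B7: def={b,t} ue={t,w}

Live sets:
  B0: in=∅ out={b,f,t,w}
  B1: in={b,f,w} out={b,f,t,w}
  B2: in={f,t,w} out={t,w}
  B3: in={b,f,t,w} out={b,f,t,w}
  B4: in={b,t} out={b,t}
  B5: in={b,t} out={t,w}
  B6: in={f,t,w} out={t,w}
  B7: in={t,w} out=∅

Interfere edges:
  b: {c,f,g,t,w}
  c: {b,f,g,t,w}
  f: {b,c,g,t,w}
  g: {b,c,f,w}
  t: {b,c,f,w}
  w: {b,c,f,g,t}

N(t) = ["b", "c", "f", "w"]

Answer: ["b", "c", "f", "w"]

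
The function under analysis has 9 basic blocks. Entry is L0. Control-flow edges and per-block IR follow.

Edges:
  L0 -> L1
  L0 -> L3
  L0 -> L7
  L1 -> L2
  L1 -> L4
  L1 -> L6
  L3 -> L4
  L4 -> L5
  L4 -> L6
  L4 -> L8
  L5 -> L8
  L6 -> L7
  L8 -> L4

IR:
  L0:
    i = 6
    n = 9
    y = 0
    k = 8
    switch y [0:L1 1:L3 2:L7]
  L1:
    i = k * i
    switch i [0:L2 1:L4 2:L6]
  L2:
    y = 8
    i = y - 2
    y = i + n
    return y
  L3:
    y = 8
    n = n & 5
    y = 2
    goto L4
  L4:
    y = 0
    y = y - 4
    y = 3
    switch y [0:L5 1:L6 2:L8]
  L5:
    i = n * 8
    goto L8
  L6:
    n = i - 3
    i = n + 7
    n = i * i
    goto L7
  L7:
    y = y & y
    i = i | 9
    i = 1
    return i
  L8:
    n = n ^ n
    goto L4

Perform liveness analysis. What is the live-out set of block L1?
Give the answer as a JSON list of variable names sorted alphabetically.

def/use:
  L0: def={i,k,n,y} ue=∅
  L1: def={i} ue={i,k}
  L2: def={i,y} ue={n}
  L3: def={n,y} ue={n}
  L4: def={y} ue=∅
  L5: def={i} ue={n}
  L6: def={i,n} ue={i}
  L7: def={i,y} ue={i,y}
  L8: def={n} ue={n}

Live sets:
  live L0: ∅→{i,k,n,y}
  live L1: {i,k,n,y}→{i,n,y}
  live L2: {n}→∅
  live L3: {i,n}→{i,n}
  live L4: {i,n}→{i,n,y}
  live L5: {n}→{i,n}
  live L6: {i,y}→{i,y}
  live L7: {i,y}→∅
  live L8: {i,n}→{i,n}

live-out(L1) = ["i", "n", "y"]

Answer: ["i", "n", "y"]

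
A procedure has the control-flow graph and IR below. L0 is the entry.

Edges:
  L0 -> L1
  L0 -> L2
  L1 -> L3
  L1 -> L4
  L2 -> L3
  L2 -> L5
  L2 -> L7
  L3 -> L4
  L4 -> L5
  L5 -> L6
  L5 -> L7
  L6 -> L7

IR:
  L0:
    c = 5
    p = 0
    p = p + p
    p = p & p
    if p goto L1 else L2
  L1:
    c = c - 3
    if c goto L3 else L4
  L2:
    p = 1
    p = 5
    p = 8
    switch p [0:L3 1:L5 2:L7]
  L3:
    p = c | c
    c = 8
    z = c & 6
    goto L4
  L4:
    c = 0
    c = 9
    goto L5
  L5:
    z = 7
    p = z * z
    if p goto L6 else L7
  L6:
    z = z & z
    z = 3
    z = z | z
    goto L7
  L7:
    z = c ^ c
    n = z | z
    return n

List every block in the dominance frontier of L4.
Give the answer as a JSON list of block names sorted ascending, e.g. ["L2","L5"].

Answer: ["L5"]

Analysis:
idom tree: L1←L0 L2←L0 L3←L0 L4←L0 L5←L0 L6←L5 L7←L0
Dom∩ at merges:
  L3: preds {L1,L2}: {L0,L1} ∩ {L0,L2} = {L0}; idom=L0
  L4: preds {L1,L3}: {L0,L1} ∩ {L0,L3} = {L0}; idom=L0
  L5: preds {L2,L4}: {L0,L2} ∩ {L0,L4} = {L0}; idom=L0
  L7: preds {L2,L5,L6}: {L0,L2} ∩ {L0,L5} ∩ {L0,L5,L6} = {L0}; idom=L0

DF walk-up:
  L3←L1: walk L1 to L0
  L3←L2: walk L2 to L0
  L4←L1: walk L1 to L0
  L4←L3: walk L3 to L0
  L5←L2: walk L2 to L0
  L5←L4: walk L4 to L0
  L7←L2: walk L2 to L0
  L7←L5: walk L5 to L0
  L7←L6: walk L6→L5 to L0
  DF(L0)=∅
  DF(L1)={L3,L4}
  DF(L2)={L3,L5,L7}
  DF(L3)={L4}
  DF(L4)={L5}
  DF(L5)={L7}
  DF(L6)={L7}
  DF(L7)=∅

DF(L4) = ["L5"]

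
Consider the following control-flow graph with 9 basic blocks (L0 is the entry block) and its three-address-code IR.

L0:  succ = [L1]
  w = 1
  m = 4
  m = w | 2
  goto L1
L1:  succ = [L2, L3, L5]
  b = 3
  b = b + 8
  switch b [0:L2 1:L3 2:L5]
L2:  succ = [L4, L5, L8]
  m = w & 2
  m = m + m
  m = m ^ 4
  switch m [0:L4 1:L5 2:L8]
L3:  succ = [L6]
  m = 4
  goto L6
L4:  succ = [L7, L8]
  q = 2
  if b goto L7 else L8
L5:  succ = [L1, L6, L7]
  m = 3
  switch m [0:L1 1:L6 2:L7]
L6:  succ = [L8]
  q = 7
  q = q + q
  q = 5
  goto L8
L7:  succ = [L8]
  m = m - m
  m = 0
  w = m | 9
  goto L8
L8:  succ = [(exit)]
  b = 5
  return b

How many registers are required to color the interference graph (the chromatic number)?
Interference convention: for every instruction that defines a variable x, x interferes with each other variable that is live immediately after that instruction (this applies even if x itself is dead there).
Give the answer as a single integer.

Answer: 3

Analysis:
Block summaries:
  L0 def {m,w} use ∅
  L1 def {b} use ∅
  L2 def {m} use {w}
  L3 def {m} use ∅
  L4 def {q} use {b}
  L5 def {m} use ∅
  L6 def {q} use ∅
  L7 def {m,w} use {m}
  L8 def {b} use ∅

Liveness:
  L0 li=∅ lo={w}
  L1 li={w} lo={b,w}
  L2 li={b,w} lo={b,m,w}
  L3 li=∅ lo=∅
  L4 li={b,m} lo={m}
  L5 li={w} lo={m,w}
  L6 li=∅ lo=∅
  L7 li={m} lo=∅
  L8 li=∅ lo=∅

Interference:
  b↔{m,q,w}
  m↔{b,q,w}
  q↔{b,m}
  w↔{b,m}

Registers:
  {b,m,q} pairwise interfere (3-clique) ⇒ χ ≥ 3
  3-colouring: c0={b}  c1={m}  c2={q,w}
  χ = 3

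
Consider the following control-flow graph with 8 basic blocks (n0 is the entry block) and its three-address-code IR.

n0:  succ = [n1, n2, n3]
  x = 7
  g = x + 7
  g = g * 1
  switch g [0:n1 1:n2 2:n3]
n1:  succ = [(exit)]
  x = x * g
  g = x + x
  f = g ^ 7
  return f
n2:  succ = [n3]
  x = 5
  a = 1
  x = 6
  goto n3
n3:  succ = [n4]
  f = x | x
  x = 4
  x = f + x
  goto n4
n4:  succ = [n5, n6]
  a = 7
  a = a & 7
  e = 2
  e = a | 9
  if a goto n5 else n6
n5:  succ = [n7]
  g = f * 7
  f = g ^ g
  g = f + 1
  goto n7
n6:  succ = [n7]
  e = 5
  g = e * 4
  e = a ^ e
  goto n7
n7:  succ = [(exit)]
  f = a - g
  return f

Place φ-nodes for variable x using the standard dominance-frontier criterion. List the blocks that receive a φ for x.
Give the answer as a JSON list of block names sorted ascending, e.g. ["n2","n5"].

Answer: ["n3"]

Analysis:
idom tree: n1←n0 n2←n0 n3←n0 n4←n3 n5←n4 n6←n4 n7←n4
Dom at joins:
  n3: preds {n0,n2}: {n0} ∩ {n0,n2} = {n0}; idom=n0
  n7: preds {n5,n6}: {n0,n3,n4,n5} ∩ {n0,n3,n4,n6} = {n0,n3,n4}; idom=n4

DF walk-up:
  n3←n0: walk · to n0
  n3←n2: walk n2 to n0
  n7←n5: walk n5 to n4
  n7←n6: walk n6 to n4
  n0 → ∅
  n1 → ∅
  n2 → {n3}
  n3 → ∅
  n4 → ∅
  n5 → {n7}
  n6 → {n7}
  n7 → ∅

φ for x: defs {n0,n1,n2,n3}
  DF⁺ = {n3}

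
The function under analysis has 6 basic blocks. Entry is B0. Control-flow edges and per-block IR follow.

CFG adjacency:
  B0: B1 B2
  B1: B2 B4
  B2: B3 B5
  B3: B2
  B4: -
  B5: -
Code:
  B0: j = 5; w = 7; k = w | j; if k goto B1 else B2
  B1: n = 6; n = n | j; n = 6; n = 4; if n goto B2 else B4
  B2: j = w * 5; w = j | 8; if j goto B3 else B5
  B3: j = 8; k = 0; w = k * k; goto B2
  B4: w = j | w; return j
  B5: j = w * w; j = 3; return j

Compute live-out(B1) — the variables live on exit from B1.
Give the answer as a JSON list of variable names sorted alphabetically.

Answer: ["j", "w"]

Derivation:
Block summaries:
  B0: {j,k,w} / ∅
  B1: {n} / {j}
  B2: {j,w} / {w}
  B3: {j,k,w} / ∅
  B4: {w} / {j,w}
  B5: {j} / {w}

Live sets:
  B0: in=∅ out={j,w}
  B1: in={j,w} out={j,w}
  B2: in={w} out={w}
  B3: in=∅ out={w}
  B4: in={j,w} out=∅
  B5: in={w} out=∅

live-out(B1) = ["j", "w"]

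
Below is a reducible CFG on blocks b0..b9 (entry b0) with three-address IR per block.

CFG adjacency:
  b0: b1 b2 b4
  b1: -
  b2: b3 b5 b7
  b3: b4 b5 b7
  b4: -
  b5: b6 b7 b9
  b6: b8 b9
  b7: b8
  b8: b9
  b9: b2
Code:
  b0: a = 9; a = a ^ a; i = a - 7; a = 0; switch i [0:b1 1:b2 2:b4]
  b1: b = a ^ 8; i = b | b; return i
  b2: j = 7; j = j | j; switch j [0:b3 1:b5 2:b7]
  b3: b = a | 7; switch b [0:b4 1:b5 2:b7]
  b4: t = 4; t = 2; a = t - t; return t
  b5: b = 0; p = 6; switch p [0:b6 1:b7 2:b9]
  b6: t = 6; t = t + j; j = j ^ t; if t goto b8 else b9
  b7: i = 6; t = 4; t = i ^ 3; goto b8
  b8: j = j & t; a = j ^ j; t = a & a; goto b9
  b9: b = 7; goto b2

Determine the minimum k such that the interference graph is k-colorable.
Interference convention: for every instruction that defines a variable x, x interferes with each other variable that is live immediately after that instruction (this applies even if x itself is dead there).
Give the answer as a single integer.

def/use:
  b0: def={a,i} ue=∅
  b1: def={b,i} ue={a}
  b2: def={j} ue=∅
  b3: def={b} ue={a}
  b4: def={a,t} ue=∅
  b5: def={b,p} ue=∅
  b6: def={j,t} ue={j}
  b7: def={i,t} ue=∅
  b8: def={a,j,t} ue={j,t}
  b9: def={b} ue=∅

Backward fixpoint:
  live b0: ∅→{a}
  live b1: {a}→∅
  live b2: {a}→{a,j}
  live b3: {a,j}→{a,j}
  live b4: ∅→∅
  live b5: {a,j}→{a,j}
  live b6: {a,j}→{a,j,t}
  live b7: {j}→{j,t}
  live b8: {j,t}→{a}
  live b9: {a}→{a}

Interfere edges:
  a↔{b,i,j,p,t}
  b↔{a,j}
  i↔{a,j,t}
  j↔{a,b,i,p,t}
  p↔{a,j}
  t↔{a,i,j}

Colouring:
  lower bound: {a,i,j,t} mutually conflict ⇒ χ ≥ 4
  4-colouring: R0={a}  R1={j}  R2={b,i,p}  R3={t}
  χ = 4

Answer: 4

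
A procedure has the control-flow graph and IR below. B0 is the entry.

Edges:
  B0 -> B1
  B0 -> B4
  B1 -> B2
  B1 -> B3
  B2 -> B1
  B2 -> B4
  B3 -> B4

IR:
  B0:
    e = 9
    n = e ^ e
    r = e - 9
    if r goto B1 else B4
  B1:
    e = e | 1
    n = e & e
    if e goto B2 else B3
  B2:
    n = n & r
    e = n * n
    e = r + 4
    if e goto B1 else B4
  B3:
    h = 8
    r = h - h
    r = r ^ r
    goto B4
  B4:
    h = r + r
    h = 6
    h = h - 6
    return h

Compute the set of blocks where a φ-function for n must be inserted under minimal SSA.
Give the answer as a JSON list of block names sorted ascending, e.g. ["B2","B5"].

idom tree: B1←B0 B2←B1 B3←B1 B4←B0
Join-block Dom:
  B1: preds {B0,B2}: {B0} ∩ {B0,B1,B2} = {B0}; idom=B0
  B4: preds {B0,B2,B3}: {B0} ∩ {B0,B1,B2} ∩ {B0,B1,B3} = {B0}; idom=B0

DF derivation:
  join B1 pred B0: · stop@B0
  join B1 pred B2: B2→B1 stop@B0
  join B4 pred B0: · stop@B0
  join B4 pred B2: B2→B1 stop@B0
  join B4 pred B3: B3→B1 stop@B0
  B0: DF=∅
  B1: DF={B1,B4}
  B2: DF={B1,B4}
  B3: DF={B4}
  B4: DF=∅

φ for n: defs {B0,B1,B2}
  DF⁺ = {B1,B4}

Answer: ["B1", "B4"]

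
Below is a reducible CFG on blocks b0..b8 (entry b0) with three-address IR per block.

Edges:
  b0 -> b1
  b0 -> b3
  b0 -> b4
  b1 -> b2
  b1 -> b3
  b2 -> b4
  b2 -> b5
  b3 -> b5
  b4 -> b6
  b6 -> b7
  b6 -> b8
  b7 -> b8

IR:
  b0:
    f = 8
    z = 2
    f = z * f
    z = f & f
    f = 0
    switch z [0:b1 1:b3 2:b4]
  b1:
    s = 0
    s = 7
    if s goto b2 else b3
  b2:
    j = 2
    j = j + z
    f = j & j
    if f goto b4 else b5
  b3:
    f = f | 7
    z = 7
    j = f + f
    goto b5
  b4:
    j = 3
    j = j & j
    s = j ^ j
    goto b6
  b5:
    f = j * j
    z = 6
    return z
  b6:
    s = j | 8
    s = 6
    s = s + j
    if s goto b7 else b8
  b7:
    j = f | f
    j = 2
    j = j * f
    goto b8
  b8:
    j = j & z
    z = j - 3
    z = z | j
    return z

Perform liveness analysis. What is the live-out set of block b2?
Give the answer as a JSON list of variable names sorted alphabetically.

Answer: ["f", "j", "z"]

Analysis:
def/use:
  b0: def={f,z} ue=∅
  b1: def={s} ue=∅
  b2: def={f,j} ue={z}
  b3: def={f,j,z} ue={f}
  b4: def={j,s} ue=∅
  b5: def={f,z} ue={j}
  b6: def={s} ue={j}
  b7: def={j} ue={f}
  b8: def={j,z} ue={j,z}

Liveness:
  b0: in=∅ out={f,z}
  b1: in={f,z} out={f,z}
  b2: in={z} out={f,j,z}
  b3: in={f} out={j}
  b4: in={f,z} out={f,j,z}
  b5: in={j} out=∅
  b6: in={f,j,z} out={f,j,z}
  b7: in={f,z} out={j,z}
  b8: in={j,z} out=∅

live-out(b2) = ["f", "j", "z"]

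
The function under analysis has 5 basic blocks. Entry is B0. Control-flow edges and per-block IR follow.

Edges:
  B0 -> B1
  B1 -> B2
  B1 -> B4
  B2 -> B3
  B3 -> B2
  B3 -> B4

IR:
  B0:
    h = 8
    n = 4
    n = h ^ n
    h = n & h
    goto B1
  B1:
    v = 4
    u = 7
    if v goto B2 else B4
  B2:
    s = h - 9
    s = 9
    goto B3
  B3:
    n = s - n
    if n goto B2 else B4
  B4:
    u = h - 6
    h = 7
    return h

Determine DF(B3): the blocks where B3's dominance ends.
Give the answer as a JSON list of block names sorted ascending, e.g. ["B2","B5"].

Answer: ["B2", "B4"]

Analysis:
idom tree: B1←B0 B2←B1 B3←B2 B4←B1
Dom∩ at merges:
  B2: preds {B1,B3}: {B0,B1} ∩ {B0,B1,B2,B3} = {B0,B1}; idom=B1
  B4: preds {B1,B3}: {B0,B1} ∩ {B0,B1,B2,B3} = {B0,B1}; idom=B1

DF derivation:
  join B2 pred B1: · stop@B1
  join B2 pred B3: B3→B2 stop@B1
  join B4 pred B1: · stop@B1
  join B4 pred B3: B3→B2 stop@B1
  DF(B0)=∅
  DF(B1)=∅
  DF(B2)={B2,B4}
  DF(B3)={B2,B4}
  DF(B4)=∅

DF(B3) = ["B2", "B4"]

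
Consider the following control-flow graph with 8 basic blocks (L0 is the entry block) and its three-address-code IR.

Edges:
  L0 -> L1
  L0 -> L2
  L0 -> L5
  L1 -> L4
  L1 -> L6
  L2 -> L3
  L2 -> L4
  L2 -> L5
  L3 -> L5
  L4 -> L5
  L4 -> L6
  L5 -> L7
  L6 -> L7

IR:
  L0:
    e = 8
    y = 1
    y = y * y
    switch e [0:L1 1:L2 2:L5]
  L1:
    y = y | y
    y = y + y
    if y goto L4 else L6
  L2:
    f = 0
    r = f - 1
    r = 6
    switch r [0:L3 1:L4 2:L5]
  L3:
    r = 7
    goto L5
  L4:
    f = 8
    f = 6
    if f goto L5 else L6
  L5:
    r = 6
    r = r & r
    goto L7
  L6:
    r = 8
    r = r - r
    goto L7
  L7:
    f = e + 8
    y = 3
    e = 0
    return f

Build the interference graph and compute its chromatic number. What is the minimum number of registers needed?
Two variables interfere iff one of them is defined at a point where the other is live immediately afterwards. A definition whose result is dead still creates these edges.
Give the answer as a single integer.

def/use:
  L0: {e,y} / ∅
  L1: {y} / {y}
  L2: {f,r} / ∅
  L3: {r} / ∅
  L4: {f} / ∅
  L5: {r} / ∅
  L6: {r} / ∅
  L7: {e,f,y} / {e}

Backward fixpoint:
  L0: in=∅ out={e,y}
  L1: in={e,y} out={e}
  L2: in={e} out={e}
  L3: in={e} out={e}
  L4: in={e} out={e}
  L5: in={e} out={e}
  L6: in={e} out={e}
  L7: in={e} out=∅

Interfere edges:
  e — {f,r,y}
  f — {e,y}
  r — {e}
  y — {e,f}

Colouring:
  {e,f,y} pairwise interfere (3-clique) ⇒ χ ≥ 3
  assign e→r0 f→r1 r→r1 y→r2 — no edge inside a register ⇒ χ ≤ 3
  χ = 3

Answer: 3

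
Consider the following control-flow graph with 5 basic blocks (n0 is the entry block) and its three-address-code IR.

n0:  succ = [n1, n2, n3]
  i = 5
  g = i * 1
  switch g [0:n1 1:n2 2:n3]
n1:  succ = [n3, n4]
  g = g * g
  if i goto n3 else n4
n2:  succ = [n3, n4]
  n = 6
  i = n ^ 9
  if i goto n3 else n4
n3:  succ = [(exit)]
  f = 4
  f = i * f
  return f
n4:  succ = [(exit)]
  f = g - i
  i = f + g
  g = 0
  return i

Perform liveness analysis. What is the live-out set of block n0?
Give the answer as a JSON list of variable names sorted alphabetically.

Answer: ["g", "i"]

Derivation:
Block summaries:
  n0: {g,i} / ∅
  n1: {g} / {g,i}
  n2: {i,n} / ∅
  n3: {f} / {i}
  n4: {f,g,i} / {g,i}

Backward fixpoint:
  live n0: ∅→{g,i}
  live n1: {g,i}→{g,i}
  live n2: {g}→{g,i}
  live n3: {i}→∅
  live n4: {g,i}→∅

live-out(n0) = ["g", "i"]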